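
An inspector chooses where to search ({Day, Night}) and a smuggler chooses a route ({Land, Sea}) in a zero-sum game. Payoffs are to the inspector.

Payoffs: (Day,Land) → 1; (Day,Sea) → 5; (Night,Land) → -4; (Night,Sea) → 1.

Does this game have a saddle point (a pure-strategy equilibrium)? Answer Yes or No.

Row minima: Day → 1, Night → -4; maximin = 1.
Column maxima: Land → 1, Sea → 5; minimax = 1.
maximin = minimax = 1, so a saddle point exists.

Yes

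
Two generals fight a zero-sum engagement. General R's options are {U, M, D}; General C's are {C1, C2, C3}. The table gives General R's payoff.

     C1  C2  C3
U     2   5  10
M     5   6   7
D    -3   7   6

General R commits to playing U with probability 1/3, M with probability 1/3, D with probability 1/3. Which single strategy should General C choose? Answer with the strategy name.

If General C plays C1, General R's expected payoff is (1/3)·2 + (1/3)·5 + (1/3)·(-3) = 4/3.
If General C plays C2, General R's expected payoff is (1/3)·5 + (1/3)·6 + (1/3)·7 = 6.
If General C plays C3, General R's expected payoff is (1/3)·10 + (1/3)·7 + (1/3)·6 = 23/3.
General C minimizes General R's payoff; the smallest is 4/3, so the best response is C1.

C1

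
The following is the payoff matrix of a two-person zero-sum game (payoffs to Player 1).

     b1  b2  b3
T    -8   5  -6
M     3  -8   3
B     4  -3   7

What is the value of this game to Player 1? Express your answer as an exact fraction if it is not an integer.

Row minima: T → -8, M → -8, B → -3; maximin = -3.
Column maxima: b1 → 4, b2 → 5, b3 → 7; minimax = 4.
-3 ≠ 4, so there is no saddle point; optimal play is mixed.
M is strictly dominated by B, so Player 1 never plays it.
With M eliminated, b3 is strictly dominated by b1 (it gives Player 1 strictly more in every remaining row), so Player 2 never plays it.
On the remaining 2×2 (T, B vs b1, b2):
Let Player 1 play T with probability p. Expected payoff against b1: (-8)p + 4(1−p) = −12p + 4; against b2: 5p + (-3)(1−p) = 8p − 3.
Setting these equal: −12p + 4 = 8p − 3 ⇒ −20p = -7 ⇒ p = 7/20, and the value is (-12)·(7/20) + 4 = -1/5.
For Player 2: with q = P(b1), equating T's and B's payoffs gives −13q + 5 = 7q − 3 ⇒ q = 2/5.

-1/5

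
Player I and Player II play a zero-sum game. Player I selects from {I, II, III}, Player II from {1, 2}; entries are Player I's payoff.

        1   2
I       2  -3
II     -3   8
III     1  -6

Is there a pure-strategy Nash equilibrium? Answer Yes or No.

No

Row minima: I → -3, II → -3, III → -6; maximin = -3.
Column maxima: 1 → 2, 2 → 8; minimax = 2.
-3 ≠ 2, so no pure-strategy equilibrium exists.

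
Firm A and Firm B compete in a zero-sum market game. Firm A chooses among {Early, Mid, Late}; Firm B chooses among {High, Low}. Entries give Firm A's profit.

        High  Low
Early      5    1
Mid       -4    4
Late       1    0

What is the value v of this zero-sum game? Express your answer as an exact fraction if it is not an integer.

Row minima: Early → 1, Mid → -4, Late → 0; maximin = 1.
Column maxima: High → 5, Low → 4; minimax = 4.
1 ≠ 4, so there is no saddle point; optimal play is mixed.
Late is strictly dominated by Early, so Firm A never plays it.
On the remaining 2×2 (Early, Mid vs High, Low):
Let Firm A play Early with probability p. Expected payoff against High: 5p + (-4)(1−p) = 9p − 4; against Low: 1p + 4(1−p) = −3p + 4.
Setting these equal: 9p − 4 = −3p + 4 ⇒ 12p = 8 ⇒ p = 2/3, and the value is (9)·(2/3) − 4 = 2.
For Firm B: with q = P(High), equating Early's and Mid's payoffs gives 4q + 1 = −8q + 4 ⇒ q = 1/4.

2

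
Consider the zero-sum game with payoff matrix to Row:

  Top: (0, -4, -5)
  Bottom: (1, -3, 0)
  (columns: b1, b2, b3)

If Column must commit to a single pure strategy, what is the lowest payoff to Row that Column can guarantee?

-3

Column maxima: b1 → 1, b2 → -3, b3 → 0.
The smallest of these is -3.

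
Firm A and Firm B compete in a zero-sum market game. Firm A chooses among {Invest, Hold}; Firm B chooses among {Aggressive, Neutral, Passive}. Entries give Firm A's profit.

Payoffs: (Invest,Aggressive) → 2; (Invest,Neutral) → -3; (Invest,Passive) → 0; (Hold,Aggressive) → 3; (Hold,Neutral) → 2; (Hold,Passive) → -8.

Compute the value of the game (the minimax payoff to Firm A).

Row minima: Invest → -3, Hold → -8; maximin = -3.
Column maxima: Aggressive → 3, Neutral → 2, Passive → 0; minimax = 0.
-3 ≠ 0, so there is no saddle point; optimal play is mixed.
Aggressive is strictly dominated by Neutral (it gives Firm A strictly more in every row), so Firm B never plays it.
On the remaining 2×2 (Invest, Hold vs Neutral, Passive):
Let Firm A play Invest with probability p. Expected payoff against Neutral: (-3)p + 2(1−p) = −5p + 2; against Passive: 0p + (-8)(1−p) = 8p − 8.
Setting these equal: −5p + 2 = 8p − 8 ⇒ −13p = -10 ⇒ p = 10/13, and the value is (-5)·(10/13) + 2 = -24/13.
For Firm B: with q = P(Neutral), equating Invest's and Hold's payoffs gives −3q = 10q − 8 ⇒ q = 8/13.

-24/13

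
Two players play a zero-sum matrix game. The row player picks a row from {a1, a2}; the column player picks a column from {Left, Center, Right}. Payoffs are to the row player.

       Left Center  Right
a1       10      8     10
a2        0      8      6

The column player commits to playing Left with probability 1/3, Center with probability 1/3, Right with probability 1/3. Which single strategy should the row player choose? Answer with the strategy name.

a1

Expected payoff of a1: (1/3)·10 + (1/3)·8 + (1/3)·10 = 28/3.
Expected payoff of a2: (1/3)·0 + (1/3)·8 + (1/3)·6 = 14/3.
The largest is 28/3, so the row player's best response is a1.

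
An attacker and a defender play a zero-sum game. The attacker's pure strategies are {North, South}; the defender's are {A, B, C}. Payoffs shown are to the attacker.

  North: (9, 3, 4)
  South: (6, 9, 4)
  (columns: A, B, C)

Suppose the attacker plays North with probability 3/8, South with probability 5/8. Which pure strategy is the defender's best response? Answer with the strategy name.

C

If the defender plays A, the attacker's expected payoff is (3/8)·9 + (5/8)·6 = 57/8.
If the defender plays B, the attacker's expected payoff is (3/8)·3 + (5/8)·9 = 27/4.
If the defender plays C, the attacker's expected payoff is (3/8)·4 + (5/8)·4 = 4.
The defender minimizes the attacker's payoff; the smallest is 4, so the best response is C.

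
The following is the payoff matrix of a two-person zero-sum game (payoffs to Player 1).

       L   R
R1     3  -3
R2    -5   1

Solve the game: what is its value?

-1

Row minima: R1 → -3, R2 → -5; maximin = -3.
Column maxima: L → 3, R → 1; minimax = 1.
-3 ≠ 1, so there is no saddle point; optimal play is mixed.
Let Player 1 play R1 with probability p. Expected payoff against L: 3p + (-5)(1−p) = 8p − 5; against R: (-3)p + 1(1−p) = −4p + 1.
Setting these equal: 8p − 5 = −4p + 1 ⇒ 12p = 6 ⇒ p = 1/2, and the value is (8)·(1/2) − 5 = -1.
For Player 2: with q = P(L), equating R1's and R2's payoffs gives 6q − 3 = −6q + 1 ⇒ q = 1/3.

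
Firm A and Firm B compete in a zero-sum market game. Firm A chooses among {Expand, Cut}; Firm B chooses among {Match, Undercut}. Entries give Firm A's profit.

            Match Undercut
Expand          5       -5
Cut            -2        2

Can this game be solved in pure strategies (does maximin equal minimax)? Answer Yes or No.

No

Row minima: Expand → -5, Cut → -2; maximin = -2.
Column maxima: Match → 5, Undercut → 2; minimax = 2.
-2 ≠ 2, so no pure-strategy equilibrium exists.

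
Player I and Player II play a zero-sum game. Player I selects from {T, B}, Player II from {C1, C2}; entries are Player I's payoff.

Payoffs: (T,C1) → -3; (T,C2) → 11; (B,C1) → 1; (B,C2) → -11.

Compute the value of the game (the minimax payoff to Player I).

-11/13

Row minima: T → -3, B → -11; maximin = -3.
Column maxima: C1 → 1, C2 → 11; minimax = 1.
-3 ≠ 1, so there is no saddle point; optimal play is mixed.
Let Player I play T with probability p. Expected payoff against C1: (-3)p + 1(1−p) = −4p + 1; against C2: 11p + (-11)(1−p) = 22p − 11.
Setting these equal: −4p + 1 = 22p − 11 ⇒ −26p = -12 ⇒ p = 6/13, and the value is (-4)·(6/13) + 1 = -11/13.
For Player II: with q = P(C1), equating T's and B's payoffs gives −14q + 11 = 12q − 11 ⇒ q = 11/13.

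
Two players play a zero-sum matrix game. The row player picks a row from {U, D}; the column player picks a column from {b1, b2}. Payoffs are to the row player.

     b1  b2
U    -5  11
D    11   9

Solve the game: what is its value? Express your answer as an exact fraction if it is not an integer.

83/9

Row minima: U → -5, D → 9; maximin = 9.
Column maxima: b1 → 11, b2 → 11; minimax = 11.
9 ≠ 11, so there is no saddle point; optimal play is mixed.
Let the row player play U with probability p. Expected payoff against b1: (-5)p + 11(1−p) = −16p + 11; against b2: 11p + 9(1−p) = 2p + 9.
Setting these equal: −16p + 11 = 2p + 9 ⇒ −18p = -2 ⇒ p = 1/9, and the value is (-16)·(1/9) + 11 = 83/9.
For the column player: with q = P(b1), equating U's and D's payoffs gives −16q + 11 = 2q + 9 ⇒ q = 1/9.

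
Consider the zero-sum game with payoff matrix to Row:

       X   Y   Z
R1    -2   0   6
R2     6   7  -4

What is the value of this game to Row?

14/9

Row minima: R1 → -2, R2 → -4; maximin = -2.
Column maxima: X → 6, Y → 7, Z → 6; minimax = 6.
-2 ≠ 6, so there is no saddle point; optimal play is mixed.
Y is strictly dominated by X (it gives Row strictly more in every row), so Column never plays it.
On the remaining 2×2 (R1, R2 vs X, Z):
Let Row play R1 with probability p. Expected payoff against X: (-2)p + 6(1−p) = −8p + 6; against Z: 6p + (-4)(1−p) = 10p − 4.
Setting these equal: −8p + 6 = 10p − 4 ⇒ −18p = -10 ⇒ p = 5/9, and the value is (-8)·(5/9) + 6 = 14/9.
For Column: with q = P(X), equating R1's and R2's payoffs gives −8q + 6 = 10q − 4 ⇒ q = 5/9.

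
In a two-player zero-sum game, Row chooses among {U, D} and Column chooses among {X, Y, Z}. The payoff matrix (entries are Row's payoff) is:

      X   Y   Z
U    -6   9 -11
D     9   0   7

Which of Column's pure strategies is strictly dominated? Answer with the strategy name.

X

Z holds Row's payoff strictly below X in every row: -11 < -6, 7 < 9.
So X is strictly dominated for Column.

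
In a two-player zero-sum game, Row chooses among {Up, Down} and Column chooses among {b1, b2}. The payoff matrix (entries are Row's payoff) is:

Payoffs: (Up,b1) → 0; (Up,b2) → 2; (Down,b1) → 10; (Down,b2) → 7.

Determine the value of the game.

Row minima: Up → 0, Down → 7; maximin = 7.
Column maxima: b1 → 10, b2 → 7; minimax = 7.
Since maximin = minimax = 7, there is a saddle point and the value is 7.

7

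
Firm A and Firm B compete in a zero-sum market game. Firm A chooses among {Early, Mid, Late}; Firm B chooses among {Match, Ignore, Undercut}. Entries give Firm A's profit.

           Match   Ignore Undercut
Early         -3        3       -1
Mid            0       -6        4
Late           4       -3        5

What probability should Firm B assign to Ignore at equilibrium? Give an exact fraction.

7/13

Row minima: Early → -3, Mid → -6, Late → -3; maximin = -3.
Column maxima: Match → 4, Ignore → 3, Undercut → 5; minimax = 3.
-3 ≠ 3, so there is no saddle point; optimal play is mixed.
Mid is strictly dominated by Late, so Firm A never plays it.
Undercut is strictly dominated by Match (it gives Firm A strictly more in every row), so Firm B never plays it.
On the remaining 2×2 (Early, Late vs Match, Ignore):
Let Firm A play Early with probability p. Expected payoff against Match: (-3)p + 4(1−p) = −7p + 4; against Ignore: 3p + (-3)(1−p) = 6p − 3.
Setting these equal: −7p + 4 = 6p − 3 ⇒ −13p = -7 ⇒ p = 7/13, and the value is (-7)·(7/13) + 4 = 3/13.
For Firm B: with q = P(Match), equating Early's and Late's payoffs gives −6q + 3 = 7q − 3 ⇒ q = 6/13.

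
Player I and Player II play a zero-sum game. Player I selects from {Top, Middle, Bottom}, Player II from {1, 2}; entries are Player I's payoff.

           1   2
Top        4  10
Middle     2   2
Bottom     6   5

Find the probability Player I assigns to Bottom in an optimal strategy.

Row minima: Top → 4, Middle → 2, Bottom → 5; maximin = 5.
Column maxima: 1 → 6, 2 → 10; minimax = 6.
5 ≠ 6, so there is no saddle point; optimal play is mixed.
Middle is strictly dominated by Top, so Player I never plays it.
On the remaining 2×2 (Top, Bottom vs 1, 2):
Let Player I play Top with probability p. Expected payoff against 1: 4p + 6(1−p) = −2p + 6; against 2: 10p + 5(1−p) = 5p + 5.
Setting these equal: −2p + 6 = 5p + 5 ⇒ −7p = -1 ⇒ p = 1/7, and the value is (-2)·(1/7) + 6 = 40/7.
For Player II: with q = P(1), equating Top's and Bottom's payoffs gives −6q + 10 = q + 5 ⇒ q = 5/7.

6/7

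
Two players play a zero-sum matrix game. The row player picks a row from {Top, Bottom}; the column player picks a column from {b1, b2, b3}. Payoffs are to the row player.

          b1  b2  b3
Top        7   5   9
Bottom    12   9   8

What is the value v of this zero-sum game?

41/5

Row minima: Top → 5, Bottom → 8; maximin = 8.
Column maxima: b1 → 12, b2 → 9, b3 → 9; minimax = 9.
8 ≠ 9, so there is no saddle point; optimal play is mixed.
b1 is strictly dominated by b2 (it gives the row player strictly more in every row), so the column player never plays it.
On the remaining 2×2 (Top, Bottom vs b2, b3):
Let the row player play Top with probability p. Expected payoff against b2: 5p + 9(1−p) = −4p + 9; against b3: 9p + 8(1−p) = p + 8.
Setting these equal: −4p + 9 = p + 8 ⇒ −5p = -1 ⇒ p = 1/5, and the value is (-4)·(1/5) + 9 = 41/5.
For the column player: with q = P(b2), equating Top's and Bottom's payoffs gives −4q + 9 = q + 8 ⇒ q = 1/5.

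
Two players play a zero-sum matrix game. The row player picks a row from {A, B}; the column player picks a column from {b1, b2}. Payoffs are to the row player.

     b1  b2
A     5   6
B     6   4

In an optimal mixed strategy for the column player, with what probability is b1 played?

2/3

Row minima: A → 5, B → 4; maximin = 5.
Column maxima: b1 → 6, b2 → 6; minimax = 6.
5 ≠ 6, so there is no saddle point; optimal play is mixed.
Let the row player play A with probability p. Expected payoff against b1: 5p + 6(1−p) = −p + 6; against b2: 6p + 4(1−p) = 2p + 4.
Setting these equal: −p + 6 = 2p + 4 ⇒ −3p = -2 ⇒ p = 2/3, and the value is (-1)·(2/3) + 6 = 16/3.
For the column player: with q = P(b1), equating A's and B's payoffs gives −q + 6 = 2q + 4 ⇒ q = 2/3.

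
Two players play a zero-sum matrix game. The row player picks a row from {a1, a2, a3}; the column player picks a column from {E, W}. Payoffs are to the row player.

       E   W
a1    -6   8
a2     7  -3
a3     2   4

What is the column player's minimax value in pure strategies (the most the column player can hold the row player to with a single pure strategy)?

7

Column maxima: E → 7, W → 8.
The smallest of these is 7.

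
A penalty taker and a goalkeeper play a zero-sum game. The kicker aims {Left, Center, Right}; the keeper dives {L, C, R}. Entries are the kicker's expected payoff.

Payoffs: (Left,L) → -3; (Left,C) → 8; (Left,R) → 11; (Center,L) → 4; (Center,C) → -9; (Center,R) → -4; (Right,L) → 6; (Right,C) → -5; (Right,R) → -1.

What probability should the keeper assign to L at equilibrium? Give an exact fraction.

13/22

Row minima: Left → -3, Center → -9, Right → -5; maximin = -3.
Column maxima: L → 6, C → 8, R → 11; minimax = 6.
-3 ≠ 6, so there is no saddle point; optimal play is mixed.
Center is strictly dominated by Right, so the kicker never plays it.
R is strictly dominated by C (it gives the kicker strictly more in every row), so the keeper never plays it.
On the remaining 2×2 (Left, Right vs L, C):
Let the kicker play Left with probability p. Expected payoff against L: (-3)p + 6(1−p) = −9p + 6; against C: 8p + (-5)(1−p) = 13p − 5.
Setting these equal: −9p + 6 = 13p − 5 ⇒ −22p = -11 ⇒ p = 1/2, and the value is (-9)·(1/2) + 6 = 3/2.
For the keeper: with q = P(L), equating Left's and Right's payoffs gives −11q + 8 = 11q − 5 ⇒ q = 13/22.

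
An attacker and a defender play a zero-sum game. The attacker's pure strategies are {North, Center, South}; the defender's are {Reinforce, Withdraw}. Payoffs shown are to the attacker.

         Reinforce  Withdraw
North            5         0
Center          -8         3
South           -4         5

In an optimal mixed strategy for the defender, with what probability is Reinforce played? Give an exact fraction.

Row minima: North → 0, Center → -8, South → -4; maximin = 0.
Column maxima: Reinforce → 5, Withdraw → 5; minimax = 5.
0 ≠ 5, so there is no saddle point; optimal play is mixed.
Center is strictly dominated by South, so the attacker never plays it.
On the remaining 2×2 (North, South vs Reinforce, Withdraw):
Let the attacker play North with probability p. Expected payoff against Reinforce: 5p + (-4)(1−p) = 9p − 4; against Withdraw: 0p + 5(1−p) = −5p + 5.
Setting these equal: 9p − 4 = −5p + 5 ⇒ 14p = 9 ⇒ p = 9/14, and the value is (9)·(9/14) − 4 = 25/14.
For the defender: with q = P(Reinforce), equating North's and South's payoffs gives 5q = −9q + 5 ⇒ q = 5/14.

5/14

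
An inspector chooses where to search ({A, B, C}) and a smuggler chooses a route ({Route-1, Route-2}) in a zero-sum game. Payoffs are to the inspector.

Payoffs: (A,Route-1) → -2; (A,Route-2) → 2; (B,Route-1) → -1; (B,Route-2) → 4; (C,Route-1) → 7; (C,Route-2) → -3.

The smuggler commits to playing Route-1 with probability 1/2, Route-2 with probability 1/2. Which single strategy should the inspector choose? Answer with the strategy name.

Expected payoff of A: (1/2)·(-2) + (1/2)·2 = 0.
Expected payoff of B: (1/2)·(-1) + (1/2)·4 = 3/2.
Expected payoff of C: (1/2)·7 + (1/2)·(-3) = 2.
The largest is 2, so the inspector's best response is C.

C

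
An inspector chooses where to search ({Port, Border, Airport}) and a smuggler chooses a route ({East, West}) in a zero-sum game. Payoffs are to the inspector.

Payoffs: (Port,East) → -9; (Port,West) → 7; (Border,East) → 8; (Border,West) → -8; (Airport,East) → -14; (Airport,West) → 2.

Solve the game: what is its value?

Row minima: Port → -9, Border → -8, Airport → -14; maximin = -8.
Column maxima: East → 8, West → 7; minimax = 7.
-8 ≠ 7, so there is no saddle point; optimal play is mixed.
Airport is strictly dominated by Port, so the inspector never plays it.
On the remaining 2×2 (Port, Border vs East, West):
Let the inspector play Port with probability p. Expected payoff against East: (-9)p + 8(1−p) = −17p + 8; against West: 7p + (-8)(1−p) = 15p − 8.
Setting these equal: −17p + 8 = 15p − 8 ⇒ −32p = -16 ⇒ p = 1/2, and the value is (-17)·(1/2) + 8 = -1/2.
For the smuggler: with q = P(East), equating Port's and Border's payoffs gives −16q + 7 = 16q − 8 ⇒ q = 15/32.

-1/2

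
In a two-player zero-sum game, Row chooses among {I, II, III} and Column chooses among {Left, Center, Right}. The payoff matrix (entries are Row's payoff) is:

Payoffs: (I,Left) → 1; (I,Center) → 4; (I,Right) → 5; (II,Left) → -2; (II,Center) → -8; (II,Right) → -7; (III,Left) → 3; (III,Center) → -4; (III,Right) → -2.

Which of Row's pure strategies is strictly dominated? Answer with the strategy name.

II

I gives a strictly higher payoff than II against every column: 1 > -2, 4 > -8, 5 > -7.
So II is strictly dominated and Row never plays it.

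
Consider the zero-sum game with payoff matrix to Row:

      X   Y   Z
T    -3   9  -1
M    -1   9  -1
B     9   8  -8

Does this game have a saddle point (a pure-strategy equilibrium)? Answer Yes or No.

Row minima: T → -3, M → -1, B → -8; maximin = -1.
Column maxima: X → 9, Y → 9, Z → -1; minimax = -1.
maximin = minimax = -1, so a saddle point exists.

Yes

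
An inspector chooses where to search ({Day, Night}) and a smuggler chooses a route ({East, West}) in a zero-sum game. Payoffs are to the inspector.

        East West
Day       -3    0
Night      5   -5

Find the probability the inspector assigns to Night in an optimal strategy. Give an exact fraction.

Row minima: Day → -3, Night → -5; maximin = -3.
Column maxima: East → 5, West → 0; minimax = 0.
-3 ≠ 0, so there is no saddle point; optimal play is mixed.
Let the inspector play Day with probability p. Expected payoff against East: (-3)p + 5(1−p) = −8p + 5; against West: 0p + (-5)(1−p) = 5p − 5.
Setting these equal: −8p + 5 = 5p − 5 ⇒ −13p = -10 ⇒ p = 10/13, and the value is (-8)·(10/13) + 5 = -15/13.
For the smuggler: with q = P(East), equating Day's and Night's payoffs gives −3q = 10q − 5 ⇒ q = 5/13.

3/13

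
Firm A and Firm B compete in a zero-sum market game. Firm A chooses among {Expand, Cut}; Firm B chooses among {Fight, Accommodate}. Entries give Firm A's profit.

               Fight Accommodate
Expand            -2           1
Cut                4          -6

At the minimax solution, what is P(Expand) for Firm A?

Row minima: Expand → -2, Cut → -6; maximin = -2.
Column maxima: Fight → 4, Accommodate → 1; minimax = 1.
-2 ≠ 1, so there is no saddle point; optimal play is mixed.
Let Firm A play Expand with probability p. Expected payoff against Fight: (-2)p + 4(1−p) = −6p + 4; against Accommodate: 1p + (-6)(1−p) = 7p − 6.
Setting these equal: −6p + 4 = 7p − 6 ⇒ −13p = -10 ⇒ p = 10/13, and the value is (-6)·(10/13) + 4 = -8/13.
For Firm B: with q = P(Fight), equating Expand's and Cut's payoffs gives −3q + 1 = 10q − 6 ⇒ q = 7/13.

10/13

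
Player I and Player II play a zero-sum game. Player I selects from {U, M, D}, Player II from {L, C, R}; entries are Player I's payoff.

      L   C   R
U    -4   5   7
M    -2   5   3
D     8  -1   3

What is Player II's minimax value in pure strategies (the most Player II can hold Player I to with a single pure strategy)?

5

Column maxima: L → 8, C → 5, R → 7.
The smallest of these is 5.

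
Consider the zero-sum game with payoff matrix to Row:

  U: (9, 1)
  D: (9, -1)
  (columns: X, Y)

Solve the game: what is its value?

1

Row minima: U → 1, D → -1; maximin = 1.
Column maxima: X → 9, Y → 1; minimax = 1.
Since maximin = minimax = 1, there is a saddle point and the value is 1.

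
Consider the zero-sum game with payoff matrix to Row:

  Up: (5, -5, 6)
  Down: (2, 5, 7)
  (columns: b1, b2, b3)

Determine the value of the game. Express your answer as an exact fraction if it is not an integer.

Row minima: Up → -5, Down → 2; maximin = 2.
Column maxima: b1 → 5, b2 → 5, b3 → 7; minimax = 5.
2 ≠ 5, so there is no saddle point; optimal play is mixed.
b3 is strictly dominated by b1 (it gives Row strictly more in every row), so Column never plays it.
On the remaining 2×2 (Up, Down vs b1, b2):
Let Row play Up with probability p. Expected payoff against b1: 5p + 2(1−p) = 3p + 2; against b2: (-5)p + 5(1−p) = −10p + 5.
Setting these equal: 3p + 2 = −10p + 5 ⇒ 13p = 3 ⇒ p = 3/13, and the value is (3)·(3/13) + 2 = 35/13.
For Column: with q = P(b1), equating Up's and Down's payoffs gives 10q − 5 = −3q + 5 ⇒ q = 10/13.

35/13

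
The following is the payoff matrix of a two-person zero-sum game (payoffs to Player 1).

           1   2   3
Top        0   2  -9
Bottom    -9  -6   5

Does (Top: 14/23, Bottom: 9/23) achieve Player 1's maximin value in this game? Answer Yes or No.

Yes

Against 1 this mix gives (14/23)·0 + (9/23)·(-9) = -81/23.
Against 2 this mix gives (14/23)·2 + (9/23)·(-6) = -26/23.
Against 3 this mix gives (14/23)·(-9) + (9/23)·5 = -81/23.
All of Player 2's active replies (1, 3) yield -81/23, and no column does worse for Player 1. The mix makes Player 2 indifferent and guarantees -81/23, so it is optimal.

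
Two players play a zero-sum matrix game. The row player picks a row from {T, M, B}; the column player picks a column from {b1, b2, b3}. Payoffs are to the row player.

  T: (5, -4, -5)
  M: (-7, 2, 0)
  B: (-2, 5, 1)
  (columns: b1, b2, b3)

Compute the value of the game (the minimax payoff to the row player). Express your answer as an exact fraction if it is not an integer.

-5/13

Row minima: T → -5, M → -7, B → -2; maximin = -2.
Column maxima: b1 → 5, b2 → 5, b3 → 1; minimax = 1.
-2 ≠ 1, so there is no saddle point; optimal play is mixed.
M is strictly dominated by B, so the row player never plays it.
b2 is strictly dominated by b3 (it gives the row player strictly more in every row), so the column player never plays it.
On the remaining 2×2 (T, B vs b1, b3):
Let the row player play T with probability p. Expected payoff against b1: 5p + (-2)(1−p) = 7p − 2; against b3: (-5)p + 1(1−p) = −6p + 1.
Setting these equal: 7p − 2 = −6p + 1 ⇒ 13p = 3 ⇒ p = 3/13, and the value is (7)·(3/13) − 2 = -5/13.
For the column player: with q = P(b1), equating T's and B's payoffs gives 10q − 5 = −3q + 1 ⇒ q = 6/13.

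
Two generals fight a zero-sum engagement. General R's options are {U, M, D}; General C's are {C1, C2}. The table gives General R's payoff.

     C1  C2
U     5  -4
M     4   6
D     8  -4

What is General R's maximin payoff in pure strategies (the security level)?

4

Row minima: U → -4, M → 4, D → -4.
The best of these is 4.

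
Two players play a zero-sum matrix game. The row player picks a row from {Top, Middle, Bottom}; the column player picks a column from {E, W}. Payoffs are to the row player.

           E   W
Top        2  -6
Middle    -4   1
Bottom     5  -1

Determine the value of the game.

1/11

Row minima: Top → -6, Middle → -4, Bottom → -1; maximin = -1.
Column maxima: E → 5, W → 1; minimax = 1.
-1 ≠ 1, so there is no saddle point; optimal play is mixed.
Top is strictly dominated by Bottom, so the row player never plays it.
On the remaining 2×2 (Middle, Bottom vs E, W):
Let the row player play Middle with probability p. Expected payoff against E: (-4)p + 5(1−p) = −9p + 5; against W: 1p + (-1)(1−p) = 2p − 1.
Setting these equal: −9p + 5 = 2p − 1 ⇒ −11p = -6 ⇒ p = 6/11, and the value is (-9)·(6/11) + 5 = 1/11.
For the column player: with q = P(E), equating Middle's and Bottom's payoffs gives −5q + 1 = 6q − 1 ⇒ q = 2/11.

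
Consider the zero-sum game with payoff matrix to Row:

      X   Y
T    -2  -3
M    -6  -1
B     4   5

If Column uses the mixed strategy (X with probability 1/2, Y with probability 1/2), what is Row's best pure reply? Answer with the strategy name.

Expected payoff of T: (1/2)·(-2) + (1/2)·(-3) = -5/2.
Expected payoff of M: (1/2)·(-6) + (1/2)·(-1) = -7/2.
Expected payoff of B: (1/2)·4 + (1/2)·5 = 9/2.
The largest is 9/2, so Row's best response is B.

B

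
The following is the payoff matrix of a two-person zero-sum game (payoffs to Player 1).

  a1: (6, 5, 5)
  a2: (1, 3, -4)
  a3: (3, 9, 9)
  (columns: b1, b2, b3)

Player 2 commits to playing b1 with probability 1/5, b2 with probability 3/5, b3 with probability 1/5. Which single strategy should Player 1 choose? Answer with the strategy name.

Expected payoff of a1: (1/5)·6 + (3/5)·5 + (1/5)·5 = 26/5.
Expected payoff of a2: (1/5)·1 + (3/5)·3 + (1/5)·(-4) = 6/5.
Expected payoff of a3: (1/5)·3 + (3/5)·9 + (1/5)·9 = 39/5.
The largest is 39/5, so Player 1's best response is a3.

a3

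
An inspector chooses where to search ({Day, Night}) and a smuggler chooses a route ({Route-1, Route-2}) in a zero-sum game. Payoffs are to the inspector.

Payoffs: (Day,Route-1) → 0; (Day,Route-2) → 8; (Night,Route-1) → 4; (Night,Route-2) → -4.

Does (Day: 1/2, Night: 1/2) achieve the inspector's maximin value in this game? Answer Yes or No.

Yes

Against Route-1 this mix gives (1/2)·0 + (1/2)·4 = 2.
Against Route-2 this mix gives (1/2)·8 + (1/2)·(-4) = 2.
All of the smuggler's active replies (Route-1, Route-2) yield 2, and no column does worse for the inspector. The mix makes the smuggler indifferent and guarantees 2, so it is optimal.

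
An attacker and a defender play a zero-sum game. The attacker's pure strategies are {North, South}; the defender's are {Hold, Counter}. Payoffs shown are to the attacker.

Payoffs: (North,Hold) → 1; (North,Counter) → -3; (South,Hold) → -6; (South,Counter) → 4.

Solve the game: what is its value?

Row minima: North → -3, South → -6; maximin = -3.
Column maxima: Hold → 1, Counter → 4; minimax = 1.
-3 ≠ 1, so there is no saddle point; optimal play is mixed.
Let the attacker play North with probability p. Expected payoff against Hold: 1p + (-6)(1−p) = 7p − 6; against Counter: (-3)p + 4(1−p) = −7p + 4.
Setting these equal: 7p − 6 = −7p + 4 ⇒ 14p = 10 ⇒ p = 5/7, and the value is (7)·(5/7) − 6 = -1.
For the defender: with q = P(Hold), equating North's and South's payoffs gives 4q − 3 = −10q + 4 ⇒ q = 1/2.

-1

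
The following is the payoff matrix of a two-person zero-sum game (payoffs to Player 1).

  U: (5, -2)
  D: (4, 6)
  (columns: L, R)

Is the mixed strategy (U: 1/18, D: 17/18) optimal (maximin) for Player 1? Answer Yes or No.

No

Against L this mix gives (1/18)·5 + (17/18)·4 = 73/18.
Against R this mix gives (1/18)·(-2) + (17/18)·6 = 50/9.
Player 2 will play L, holding Player 1 to 73/18. Shifting weight toward the row that does better against L would raise this floor (the equalizing mix achieves 38/9 against both L and R), so the proposed strategy is not optimal.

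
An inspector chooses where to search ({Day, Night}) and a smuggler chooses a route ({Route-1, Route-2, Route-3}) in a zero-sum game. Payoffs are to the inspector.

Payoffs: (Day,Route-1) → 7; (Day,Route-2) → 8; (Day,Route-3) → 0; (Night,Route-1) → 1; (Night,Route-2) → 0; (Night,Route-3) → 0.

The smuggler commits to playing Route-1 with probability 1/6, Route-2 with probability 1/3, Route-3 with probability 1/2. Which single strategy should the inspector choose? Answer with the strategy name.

Expected payoff of Day: (1/6)·7 + (1/3)·8 + (1/2)·0 = 23/6.
Expected payoff of Night: (1/6)·1 + (1/3)·0 + (1/2)·0 = 1/6.
The largest is 23/6, so the inspector's best response is Day.

Day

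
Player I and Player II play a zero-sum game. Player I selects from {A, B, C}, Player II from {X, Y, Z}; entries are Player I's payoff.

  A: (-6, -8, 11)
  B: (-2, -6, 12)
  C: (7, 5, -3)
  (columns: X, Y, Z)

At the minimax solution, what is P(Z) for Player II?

Row minima: A → -8, B → -6, C → -3; maximin = -3.
Column maxima: X → 7, Y → 5, Z → 12; minimax = 5.
-3 ≠ 5, so there is no saddle point; optimal play is mixed.
A is strictly dominated by B, so Player I never plays it.
X is strictly dominated by Y (it gives Player I strictly more in every row), so Player II never plays it.
On the remaining 2×2 (B, C vs Y, Z):
Let Player I play B with probability p. Expected payoff against Y: (-6)p + 5(1−p) = −11p + 5; against Z: 12p + (-3)(1−p) = 15p − 3.
Setting these equal: −11p + 5 = 15p − 3 ⇒ −26p = -8 ⇒ p = 4/13, and the value is (-11)·(4/13) + 5 = 21/13.
For Player II: with q = P(Y), equating B's and C's payoffs gives −18q + 12 = 8q − 3 ⇒ q = 15/26.

11/26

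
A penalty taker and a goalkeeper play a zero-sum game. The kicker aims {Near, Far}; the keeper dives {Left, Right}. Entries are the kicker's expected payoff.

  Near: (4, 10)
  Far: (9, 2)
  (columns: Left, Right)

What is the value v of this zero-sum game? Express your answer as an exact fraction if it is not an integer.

82/13

Row minima: Near → 4, Far → 2; maximin = 4.
Column maxima: Left → 9, Right → 10; minimax = 9.
4 ≠ 9, so there is no saddle point; optimal play is mixed.
Let the kicker play Near with probability p. Expected payoff against Left: 4p + 9(1−p) = −5p + 9; against Right: 10p + 2(1−p) = 8p + 2.
Setting these equal: −5p + 9 = 8p + 2 ⇒ −13p = -7 ⇒ p = 7/13, and the value is (-5)·(7/13) + 9 = 82/13.
For the keeper: with q = P(Left), equating Near's and Far's payoffs gives −6q + 10 = 7q + 2 ⇒ q = 8/13.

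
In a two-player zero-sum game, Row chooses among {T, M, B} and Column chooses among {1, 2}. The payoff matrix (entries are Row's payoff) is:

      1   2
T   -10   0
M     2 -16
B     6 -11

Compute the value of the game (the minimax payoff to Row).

-110/27

Row minima: T → -10, M → -16, B → -11; maximin = -10.
Column maxima: 1 → 6, 2 → 0; minimax = 0.
-10 ≠ 0, so there is no saddle point; optimal play is mixed.
M is strictly dominated by B, so Row never plays it.
On the remaining 2×2 (T, B vs 1, 2):
Let Row play T with probability p. Expected payoff against 1: (-10)p + 6(1−p) = −16p + 6; against 2: 0p + (-11)(1−p) = 11p − 11.
Setting these equal: −16p + 6 = 11p − 11 ⇒ −27p = -17 ⇒ p = 17/27, and the value is (-16)·(17/27) + 6 = -110/27.
For Column: with q = P(1), equating T's and B's payoffs gives −10q = 17q − 11 ⇒ q = 11/27.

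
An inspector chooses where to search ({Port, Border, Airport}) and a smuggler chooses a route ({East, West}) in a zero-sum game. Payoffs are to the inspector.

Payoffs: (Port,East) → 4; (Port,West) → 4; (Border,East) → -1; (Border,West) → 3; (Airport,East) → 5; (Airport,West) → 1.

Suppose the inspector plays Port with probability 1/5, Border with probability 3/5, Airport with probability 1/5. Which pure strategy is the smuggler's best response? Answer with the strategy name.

If the smuggler plays East, the inspector's expected payoff is (1/5)·4 + (3/5)·(-1) + (1/5)·5 = 6/5.
If the smuggler plays West, the inspector's expected payoff is (1/5)·4 + (3/5)·3 + (1/5)·1 = 14/5.
The smuggler minimizes the inspector's payoff; the smallest is 6/5, so the best response is East.

East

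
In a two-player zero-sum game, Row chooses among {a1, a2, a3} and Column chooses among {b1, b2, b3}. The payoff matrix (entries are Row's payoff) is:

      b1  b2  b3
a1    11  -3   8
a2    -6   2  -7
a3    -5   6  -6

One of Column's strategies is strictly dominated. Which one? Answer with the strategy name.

b3 holds Row's payoff strictly below b1 in every row: 8 < 11, -7 < -6, -6 < -5.
So b1 is strictly dominated for Column.

b1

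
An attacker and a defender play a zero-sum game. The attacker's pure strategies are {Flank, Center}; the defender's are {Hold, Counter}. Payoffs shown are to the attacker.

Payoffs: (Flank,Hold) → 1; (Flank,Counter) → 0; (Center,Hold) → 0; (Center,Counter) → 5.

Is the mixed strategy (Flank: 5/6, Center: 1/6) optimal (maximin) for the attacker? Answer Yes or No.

Against Hold this mix gives (5/6)·1 + (1/6)·0 = 5/6.
Against Counter this mix gives (5/6)·0 + (1/6)·5 = 5/6.
All of the defender's active replies (Hold, Counter) yield 5/6, and no column does worse for the attacker. The mix makes the defender indifferent and guarantees 5/6, so it is optimal.

Yes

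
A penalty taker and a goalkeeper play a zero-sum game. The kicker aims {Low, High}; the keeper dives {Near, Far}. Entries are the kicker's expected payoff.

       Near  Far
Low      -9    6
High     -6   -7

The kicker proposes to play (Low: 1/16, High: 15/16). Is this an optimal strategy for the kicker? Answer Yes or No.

Against Near this mix gives (1/16)·(-9) + (15/16)·(-6) = -99/16.
Against Far this mix gives (1/16)·6 + (15/16)·(-7) = -99/16.
All of the keeper's active replies (Near, Far) yield -99/16, and no column does worse for the kicker. The mix makes the keeper indifferent and guarantees -99/16, so it is optimal.

Yes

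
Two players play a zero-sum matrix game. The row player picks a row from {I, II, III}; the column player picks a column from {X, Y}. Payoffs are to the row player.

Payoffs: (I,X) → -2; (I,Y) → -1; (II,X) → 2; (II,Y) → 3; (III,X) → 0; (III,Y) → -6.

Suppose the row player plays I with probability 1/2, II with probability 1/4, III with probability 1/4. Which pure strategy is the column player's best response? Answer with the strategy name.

Y

If the column player plays X, the row player's expected payoff is (1/2)·(-2) + (1/4)·2 + (1/4)·0 = -1/2.
If the column player plays Y, the row player's expected payoff is (1/2)·(-1) + (1/4)·3 + (1/4)·(-6) = -5/4.
The column player minimizes the row player's payoff; the smallest is -5/4, so the best response is Y.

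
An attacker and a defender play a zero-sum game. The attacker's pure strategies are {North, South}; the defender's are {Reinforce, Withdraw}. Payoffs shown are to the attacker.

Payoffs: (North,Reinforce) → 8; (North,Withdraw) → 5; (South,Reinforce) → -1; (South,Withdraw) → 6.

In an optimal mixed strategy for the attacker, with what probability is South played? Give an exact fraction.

Row minima: North → 5, South → -1; maximin = 5.
Column maxima: Reinforce → 8, Withdraw → 6; minimax = 6.
5 ≠ 6, so there is no saddle point; optimal play is mixed.
Let the attacker play North with probability p. Expected payoff against Reinforce: 8p + (-1)(1−p) = 9p − 1; against Withdraw: 5p + 6(1−p) = −p + 6.
Setting these equal: 9p − 1 = −p + 6 ⇒ 10p = 7 ⇒ p = 7/10, and the value is (9)·(7/10) − 1 = 53/10.
For the defender: with q = P(Reinforce), equating North's and South's payoffs gives 3q + 5 = −7q + 6 ⇒ q = 1/10.

3/10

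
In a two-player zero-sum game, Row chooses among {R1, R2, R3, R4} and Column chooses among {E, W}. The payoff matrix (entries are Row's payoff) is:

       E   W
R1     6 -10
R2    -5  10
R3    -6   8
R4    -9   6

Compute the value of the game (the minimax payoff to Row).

Row minima: R1 → -10, R2 → -5, R3 → -6, R4 → -9; maximin = -5.
Column maxima: E → 6, W → 10; minimax = 6.
-5 ≠ 6, so there is no saddle point; optimal play is mixed.
R3 is strictly dominated by R2, so Row never plays it.
R4 is strictly dominated by R2, so Row never plays it.
On the remaining 2×2 (R1, R2 vs E, W):
Let Row play R1 with probability p. Expected payoff against E: 6p + (-5)(1−p) = 11p − 5; against W: (-10)p + 10(1−p) = −20p + 10.
Setting these equal: 11p − 5 = −20p + 10 ⇒ 31p = 15 ⇒ p = 15/31, and the value is (11)·(15/31) − 5 = 10/31.
For Column: with q = P(E), equating R1's and R2's payoffs gives 16q − 10 = −15q + 10 ⇒ q = 20/31.

10/31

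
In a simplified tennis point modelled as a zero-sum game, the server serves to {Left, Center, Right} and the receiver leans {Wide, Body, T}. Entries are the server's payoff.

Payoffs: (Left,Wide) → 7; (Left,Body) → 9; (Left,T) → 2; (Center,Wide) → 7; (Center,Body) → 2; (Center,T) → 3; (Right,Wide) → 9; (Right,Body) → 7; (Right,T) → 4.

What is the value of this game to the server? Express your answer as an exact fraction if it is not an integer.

4

Row minima: Left → 2, Center → 2, Right → 4; maximin = 4.
Column maxima: Wide → 9, Body → 9, T → 4; minimax = 4.
Since maximin = minimax = 4, there is a saddle point and the value is 4.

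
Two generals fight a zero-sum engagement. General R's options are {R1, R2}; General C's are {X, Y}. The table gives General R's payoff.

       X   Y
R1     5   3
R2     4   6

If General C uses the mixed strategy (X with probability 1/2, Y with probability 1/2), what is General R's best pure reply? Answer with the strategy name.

Expected payoff of R1: (1/2)·5 + (1/2)·3 = 4.
Expected payoff of R2: (1/2)·4 + (1/2)·6 = 5.
The largest is 5, so General R's best response is R2.

R2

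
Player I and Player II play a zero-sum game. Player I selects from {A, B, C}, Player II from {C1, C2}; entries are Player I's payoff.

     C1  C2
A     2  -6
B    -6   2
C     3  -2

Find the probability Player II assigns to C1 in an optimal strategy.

4/13

Row minima: A → -6, B → -6, C → -2; maximin = -2.
Column maxima: C1 → 3, C2 → 2; minimax = 2.
-2 ≠ 2, so there is no saddle point; optimal play is mixed.
A is strictly dominated by C, so Player I never plays it.
On the remaining 2×2 (B, C vs C1, C2):
Let Player I play B with probability p. Expected payoff against C1: (-6)p + 3(1−p) = −9p + 3; against C2: 2p + (-2)(1−p) = 4p − 2.
Setting these equal: −9p + 3 = 4p − 2 ⇒ −13p = -5 ⇒ p = 5/13, and the value is (-9)·(5/13) + 3 = -6/13.
For Player II: with q = P(C1), equating B's and C's payoffs gives −8q + 2 = 5q − 2 ⇒ q = 4/13.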